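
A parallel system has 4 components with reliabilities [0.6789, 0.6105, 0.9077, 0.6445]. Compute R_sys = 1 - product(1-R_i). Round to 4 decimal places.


Components: [0.6789, 0.6105, 0.9077, 0.6445]
(1 - 0.6789) = 0.3211, running product = 0.3211
(1 - 0.6105) = 0.3895, running product = 0.1251
(1 - 0.9077) = 0.0923, running product = 0.0115
(1 - 0.6445) = 0.3555, running product = 0.0041
Product of (1-R_i) = 0.0041
R_sys = 1 - 0.0041 = 0.9959

0.9959


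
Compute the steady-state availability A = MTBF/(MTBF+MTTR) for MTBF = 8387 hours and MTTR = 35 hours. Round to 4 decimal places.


MTBF = 8387
MTTR = 35
MTBF + MTTR = 8422
A = 8387 / 8422
A = 0.9958

0.9958


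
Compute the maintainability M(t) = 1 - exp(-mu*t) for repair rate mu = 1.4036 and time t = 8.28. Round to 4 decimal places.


mu = 1.4036, t = 8.28
mu * t = 1.4036 * 8.28 = 11.6218
exp(-11.6218) = 0.0
M(t) = 1 - 0.0
M(t) = 1.0

1.0


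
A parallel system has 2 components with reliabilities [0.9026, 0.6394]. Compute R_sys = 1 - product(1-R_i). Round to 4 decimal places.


Components: [0.9026, 0.6394]
(1 - 0.9026) = 0.0974, running product = 0.0974
(1 - 0.6394) = 0.3606, running product = 0.0351
Product of (1-R_i) = 0.0351
R_sys = 1 - 0.0351 = 0.9649

0.9649


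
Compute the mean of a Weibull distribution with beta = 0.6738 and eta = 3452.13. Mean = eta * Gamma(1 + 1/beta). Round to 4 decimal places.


beta = 0.6738, eta = 3452.13
1/beta = 1.4841
1 + 1/beta = 2.4841
Gamma(2.4841) = 1.3147
Mean = 3452.13 * 1.3147
Mean = 4538.3799

4538.3799


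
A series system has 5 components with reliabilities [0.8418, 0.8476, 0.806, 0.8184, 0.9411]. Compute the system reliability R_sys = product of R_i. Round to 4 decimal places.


Components: [0.8418, 0.8476, 0.806, 0.8184, 0.9411]
After component 1 (R=0.8418): product = 0.8418
After component 2 (R=0.8476): product = 0.7135
After component 3 (R=0.806): product = 0.5751
After component 4 (R=0.8184): product = 0.4707
After component 5 (R=0.9411): product = 0.4429
R_sys = 0.4429

0.4429


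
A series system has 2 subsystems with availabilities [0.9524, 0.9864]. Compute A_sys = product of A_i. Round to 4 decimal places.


Subsystems: [0.9524, 0.9864]
After subsystem 1 (A=0.9524): product = 0.9524
After subsystem 2 (A=0.9864): product = 0.9394
A_sys = 0.9394

0.9394


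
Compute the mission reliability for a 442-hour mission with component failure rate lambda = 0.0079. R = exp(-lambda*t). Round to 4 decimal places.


lambda = 0.0079
mission_time = 442
lambda * t = 0.0079 * 442 = 3.4918
R = exp(-3.4918)
R = 0.0304

0.0304


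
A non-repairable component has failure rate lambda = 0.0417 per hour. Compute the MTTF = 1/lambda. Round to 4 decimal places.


lambda = 0.0417
MTTF = 1 / 0.0417
MTTF = 23.9808

23.9808


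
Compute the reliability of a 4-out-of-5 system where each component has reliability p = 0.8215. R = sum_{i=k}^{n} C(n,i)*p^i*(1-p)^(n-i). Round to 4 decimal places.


k = 4, n = 5, p = 0.8215
i=4: C(5,4)=5 * 0.8215^4 * 0.1785^1 = 0.4065
i=5: C(5,5)=1 * 0.8215^5 * 0.1785^0 = 0.3741
R = sum of terms = 0.7806

0.7806


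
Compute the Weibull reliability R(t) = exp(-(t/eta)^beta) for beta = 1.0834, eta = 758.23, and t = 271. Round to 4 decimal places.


beta = 1.0834, eta = 758.23, t = 271
t/eta = 271 / 758.23 = 0.3574
(t/eta)^beta = 0.3574^1.0834 = 0.328
R(t) = exp(-0.328)
R(t) = 0.7203

0.7203


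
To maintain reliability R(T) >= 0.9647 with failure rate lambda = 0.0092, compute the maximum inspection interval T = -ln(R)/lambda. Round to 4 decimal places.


R_target = 0.9647
lambda = 0.0092
-ln(0.9647) = 0.0359
T = 0.0359 / 0.0092
T = 3.9063

3.9063


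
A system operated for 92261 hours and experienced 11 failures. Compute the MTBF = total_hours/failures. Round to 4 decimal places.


total_hours = 92261
failures = 11
MTBF = 92261 / 11
MTBF = 8387.3636

8387.3636


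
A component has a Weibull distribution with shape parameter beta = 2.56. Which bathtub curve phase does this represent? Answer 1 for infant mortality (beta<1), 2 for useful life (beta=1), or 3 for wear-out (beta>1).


beta = 2.56
Compare beta to 1:
beta < 1 => infant mortality (phase 1)
beta = 1 => useful life (phase 2)
beta > 1 => wear-out (phase 3)
Since beta = 2.56, this is wear-out (increasing failure rate)
Phase = 3

3


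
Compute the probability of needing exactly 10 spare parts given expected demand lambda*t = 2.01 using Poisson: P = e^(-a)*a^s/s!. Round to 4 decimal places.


a = 2.01, s = 10
e^(-a) = e^(-2.01) = 0.134
a^s = 2.01^10 = 1076.3675
s! = 3628800
P = 0.134 * 1076.3675 / 3628800
P = 0.0

0.0


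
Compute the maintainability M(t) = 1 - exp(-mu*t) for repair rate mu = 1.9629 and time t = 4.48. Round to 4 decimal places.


mu = 1.9629, t = 4.48
mu * t = 1.9629 * 4.48 = 8.7938
exp(-8.7938) = 0.0002
M(t) = 1 - 0.0002
M(t) = 0.9998

0.9998


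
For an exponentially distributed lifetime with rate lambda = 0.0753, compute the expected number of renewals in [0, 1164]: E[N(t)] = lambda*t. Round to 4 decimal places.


lambda = 0.0753
t = 1164
E[N(t)] = lambda * t
E[N(t)] = 0.0753 * 1164
E[N(t)] = 87.6492

87.6492


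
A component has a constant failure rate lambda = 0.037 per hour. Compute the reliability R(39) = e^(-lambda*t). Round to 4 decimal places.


lambda = 0.037
t = 39
lambda * t = 1.443
R(t) = e^(-1.443)
R(t) = 0.2362

0.2362


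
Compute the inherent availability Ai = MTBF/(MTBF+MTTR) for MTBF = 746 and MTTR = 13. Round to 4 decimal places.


MTBF = 746
MTTR = 13
MTBF + MTTR = 759
Ai = 746 / 759
Ai = 0.9829

0.9829


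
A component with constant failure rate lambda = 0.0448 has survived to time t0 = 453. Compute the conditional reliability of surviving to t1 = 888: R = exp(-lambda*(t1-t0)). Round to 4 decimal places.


lambda = 0.0448
t0 = 453, t1 = 888
t1 - t0 = 435
lambda * (t1-t0) = 0.0448 * 435 = 19.488
R = exp(-19.488)
R = 0.0

0.0


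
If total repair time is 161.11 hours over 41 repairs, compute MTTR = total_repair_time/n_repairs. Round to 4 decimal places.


total_repair_time = 161.11
n_repairs = 41
MTTR = 161.11 / 41
MTTR = 3.9295

3.9295


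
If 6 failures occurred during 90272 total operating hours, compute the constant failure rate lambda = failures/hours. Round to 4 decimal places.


failures = 6
total_hours = 90272
lambda = 6 / 90272
lambda = 0.0001

0.0001


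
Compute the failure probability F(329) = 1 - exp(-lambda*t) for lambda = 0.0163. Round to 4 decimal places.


lambda = 0.0163, t = 329
lambda * t = 5.3627
exp(-5.3627) = 0.0047
F(t) = 1 - 0.0047
F(t) = 0.9953

0.9953


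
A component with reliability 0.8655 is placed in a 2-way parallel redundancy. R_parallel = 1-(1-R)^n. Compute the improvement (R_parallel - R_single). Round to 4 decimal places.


R_single = 0.8655, n = 2
1 - R_single = 0.1345
(1 - R_single)^n = 0.1345^2 = 0.0181
R_parallel = 1 - 0.0181 = 0.9819
Improvement = 0.9819 - 0.8655
Improvement = 0.1164

0.1164


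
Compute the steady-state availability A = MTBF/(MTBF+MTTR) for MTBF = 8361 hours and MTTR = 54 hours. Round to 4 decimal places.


MTBF = 8361
MTTR = 54
MTBF + MTTR = 8415
A = 8361 / 8415
A = 0.9936

0.9936


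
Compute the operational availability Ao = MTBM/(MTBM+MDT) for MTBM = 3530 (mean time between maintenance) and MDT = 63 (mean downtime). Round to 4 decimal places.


MTBM = 3530
MDT = 63
MTBM + MDT = 3593
Ao = 3530 / 3593
Ao = 0.9825

0.9825


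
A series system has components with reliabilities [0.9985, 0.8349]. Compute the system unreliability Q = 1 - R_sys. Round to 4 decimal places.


Components: [0.9985, 0.8349]
After component 1: product = 0.9985
After component 2: product = 0.8336
R_sys = 0.8336
Q = 1 - 0.8336 = 0.1664

0.1664


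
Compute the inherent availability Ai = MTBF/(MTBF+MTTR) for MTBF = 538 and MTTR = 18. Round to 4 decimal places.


MTBF = 538
MTTR = 18
MTBF + MTTR = 556
Ai = 538 / 556
Ai = 0.9676

0.9676


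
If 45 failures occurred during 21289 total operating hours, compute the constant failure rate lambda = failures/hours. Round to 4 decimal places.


failures = 45
total_hours = 21289
lambda = 45 / 21289
lambda = 0.0021

0.0021


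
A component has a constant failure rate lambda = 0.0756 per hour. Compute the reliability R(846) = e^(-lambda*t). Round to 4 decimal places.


lambda = 0.0756
t = 846
lambda * t = 63.9576
R(t) = e^(-63.9576)
R(t) = 0.0

0.0


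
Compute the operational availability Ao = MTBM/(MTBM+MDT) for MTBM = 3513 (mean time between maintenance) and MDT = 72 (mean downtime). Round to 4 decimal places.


MTBM = 3513
MDT = 72
MTBM + MDT = 3585
Ao = 3513 / 3585
Ao = 0.9799

0.9799


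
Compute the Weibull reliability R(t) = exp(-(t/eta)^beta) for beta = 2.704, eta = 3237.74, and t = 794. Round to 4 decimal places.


beta = 2.704, eta = 3237.74, t = 794
t/eta = 794 / 3237.74 = 0.2452
(t/eta)^beta = 0.2452^2.704 = 0.0224
R(t) = exp(-0.0224)
R(t) = 0.9779

0.9779


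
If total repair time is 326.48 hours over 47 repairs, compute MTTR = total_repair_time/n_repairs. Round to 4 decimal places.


total_repair_time = 326.48
n_repairs = 47
MTTR = 326.48 / 47
MTTR = 6.9464

6.9464


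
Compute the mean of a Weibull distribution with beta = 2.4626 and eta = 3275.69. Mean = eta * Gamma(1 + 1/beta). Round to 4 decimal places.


beta = 2.4626, eta = 3275.69
1/beta = 0.4061
1 + 1/beta = 1.4061
Gamma(1.4061) = 0.8869
Mean = 3275.69 * 0.8869
Mean = 2905.3725

2905.3725


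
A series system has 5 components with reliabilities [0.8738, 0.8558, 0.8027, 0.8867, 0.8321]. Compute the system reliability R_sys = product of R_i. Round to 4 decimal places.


Components: [0.8738, 0.8558, 0.8027, 0.8867, 0.8321]
After component 1 (R=0.8738): product = 0.8738
After component 2 (R=0.8558): product = 0.7478
After component 3 (R=0.8027): product = 0.6003
After component 4 (R=0.8867): product = 0.5322
After component 5 (R=0.8321): product = 0.4429
R_sys = 0.4429

0.4429


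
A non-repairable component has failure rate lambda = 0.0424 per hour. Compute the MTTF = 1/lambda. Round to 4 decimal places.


lambda = 0.0424
MTTF = 1 / 0.0424
MTTF = 23.5849

23.5849


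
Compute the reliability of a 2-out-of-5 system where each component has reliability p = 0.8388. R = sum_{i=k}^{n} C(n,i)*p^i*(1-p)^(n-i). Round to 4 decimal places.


k = 2, n = 5, p = 0.8388
i=2: C(5,2)=10 * 0.8388^2 * 0.1612^3 = 0.0295
i=3: C(5,3)=10 * 0.8388^3 * 0.1612^2 = 0.1534
i=4: C(5,4)=5 * 0.8388^4 * 0.1612^1 = 0.399
i=5: C(5,5)=1 * 0.8388^5 * 0.1612^0 = 0.4152
R = sum of terms = 0.9971

0.9971


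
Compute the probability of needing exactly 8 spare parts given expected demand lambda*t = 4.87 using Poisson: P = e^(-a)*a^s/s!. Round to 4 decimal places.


a = 4.87, s = 8
e^(-a) = e^(-4.87) = 0.0077
a^s = 4.87^8 = 316396.5139
s! = 40320
P = 0.0077 * 316396.5139 / 40320
P = 0.0602

0.0602


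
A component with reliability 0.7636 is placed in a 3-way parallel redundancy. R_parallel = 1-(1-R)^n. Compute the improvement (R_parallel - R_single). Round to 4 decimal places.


R_single = 0.7636, n = 3
1 - R_single = 0.2364
(1 - R_single)^n = 0.2364^3 = 0.0132
R_parallel = 1 - 0.0132 = 0.9868
Improvement = 0.9868 - 0.7636
Improvement = 0.2232

0.2232


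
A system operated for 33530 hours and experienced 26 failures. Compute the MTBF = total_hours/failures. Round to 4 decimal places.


total_hours = 33530
failures = 26
MTBF = 33530 / 26
MTBF = 1289.6154

1289.6154


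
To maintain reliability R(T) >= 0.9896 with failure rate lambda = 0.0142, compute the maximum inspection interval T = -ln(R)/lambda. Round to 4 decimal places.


R_target = 0.9896
lambda = 0.0142
-ln(0.9896) = 0.0105
T = 0.0105 / 0.0142
T = 0.7362

0.7362


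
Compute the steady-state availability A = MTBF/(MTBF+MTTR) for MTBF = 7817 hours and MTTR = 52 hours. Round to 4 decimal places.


MTBF = 7817
MTTR = 52
MTBF + MTTR = 7869
A = 7817 / 7869
A = 0.9934

0.9934


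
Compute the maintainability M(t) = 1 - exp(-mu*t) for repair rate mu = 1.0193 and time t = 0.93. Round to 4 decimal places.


mu = 1.0193, t = 0.93
mu * t = 1.0193 * 0.93 = 0.9479
exp(-0.9479) = 0.3875
M(t) = 1 - 0.3875
M(t) = 0.6125

0.6125


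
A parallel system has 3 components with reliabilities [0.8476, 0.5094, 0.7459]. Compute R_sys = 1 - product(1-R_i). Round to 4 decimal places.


Components: [0.8476, 0.5094, 0.7459]
(1 - 0.8476) = 0.1524, running product = 0.1524
(1 - 0.5094) = 0.4906, running product = 0.0748
(1 - 0.7459) = 0.2541, running product = 0.019
Product of (1-R_i) = 0.019
R_sys = 1 - 0.019 = 0.981

0.981


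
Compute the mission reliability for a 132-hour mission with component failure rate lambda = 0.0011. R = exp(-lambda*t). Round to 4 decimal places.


lambda = 0.0011
mission_time = 132
lambda * t = 0.0011 * 132 = 0.1452
R = exp(-0.1452)
R = 0.8648

0.8648


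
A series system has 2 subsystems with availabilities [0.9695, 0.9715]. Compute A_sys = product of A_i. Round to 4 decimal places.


Subsystems: [0.9695, 0.9715]
After subsystem 1 (A=0.9695): product = 0.9695
After subsystem 2 (A=0.9715): product = 0.9419
A_sys = 0.9419

0.9419


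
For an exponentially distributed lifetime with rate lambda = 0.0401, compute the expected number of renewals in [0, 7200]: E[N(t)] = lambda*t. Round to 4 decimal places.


lambda = 0.0401
t = 7200
E[N(t)] = lambda * t
E[N(t)] = 0.0401 * 7200
E[N(t)] = 288.72

288.72


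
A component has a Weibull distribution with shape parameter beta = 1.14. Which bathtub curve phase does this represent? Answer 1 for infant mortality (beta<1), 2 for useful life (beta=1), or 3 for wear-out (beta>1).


beta = 1.14
Compare beta to 1:
beta < 1 => infant mortality (phase 1)
beta = 1 => useful life (phase 2)
beta > 1 => wear-out (phase 3)
Since beta = 1.14, this is wear-out (increasing failure rate)
Phase = 3

3


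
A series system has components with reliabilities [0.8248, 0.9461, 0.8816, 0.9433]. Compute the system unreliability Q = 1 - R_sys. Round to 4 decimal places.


Components: [0.8248, 0.9461, 0.8816, 0.9433]
After component 1: product = 0.8248
After component 2: product = 0.7803
After component 3: product = 0.688
After component 4: product = 0.6489
R_sys = 0.6489
Q = 1 - 0.6489 = 0.3511

0.3511


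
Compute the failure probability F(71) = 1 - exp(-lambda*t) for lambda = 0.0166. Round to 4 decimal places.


lambda = 0.0166, t = 71
lambda * t = 1.1786
exp(-1.1786) = 0.3077
F(t) = 1 - 0.3077
F(t) = 0.6923

0.6923


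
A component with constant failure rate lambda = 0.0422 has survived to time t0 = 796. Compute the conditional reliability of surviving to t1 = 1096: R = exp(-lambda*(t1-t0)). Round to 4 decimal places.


lambda = 0.0422
t0 = 796, t1 = 1096
t1 - t0 = 300
lambda * (t1-t0) = 0.0422 * 300 = 12.66
R = exp(-12.66)
R = 0.0

0.0


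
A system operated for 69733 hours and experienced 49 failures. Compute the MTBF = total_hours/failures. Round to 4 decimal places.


total_hours = 69733
failures = 49
MTBF = 69733 / 49
MTBF = 1423.1224

1423.1224


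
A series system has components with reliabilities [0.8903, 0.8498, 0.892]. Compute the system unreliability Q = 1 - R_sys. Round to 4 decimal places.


Components: [0.8903, 0.8498, 0.892]
After component 1: product = 0.8903
After component 2: product = 0.7566
After component 3: product = 0.6749
R_sys = 0.6749
Q = 1 - 0.6749 = 0.3251

0.3251


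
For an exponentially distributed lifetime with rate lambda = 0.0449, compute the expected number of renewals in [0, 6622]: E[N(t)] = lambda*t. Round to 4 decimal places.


lambda = 0.0449
t = 6622
E[N(t)] = lambda * t
E[N(t)] = 0.0449 * 6622
E[N(t)] = 297.3278

297.3278


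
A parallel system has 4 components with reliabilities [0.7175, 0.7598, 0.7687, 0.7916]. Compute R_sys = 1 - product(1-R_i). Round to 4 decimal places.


Components: [0.7175, 0.7598, 0.7687, 0.7916]
(1 - 0.7175) = 0.2825, running product = 0.2825
(1 - 0.7598) = 0.2402, running product = 0.0679
(1 - 0.7687) = 0.2313, running product = 0.0157
(1 - 0.7916) = 0.2084, running product = 0.0033
Product of (1-R_i) = 0.0033
R_sys = 1 - 0.0033 = 0.9967

0.9967


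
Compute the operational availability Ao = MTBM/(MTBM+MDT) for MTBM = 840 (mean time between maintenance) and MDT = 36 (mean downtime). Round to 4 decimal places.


MTBM = 840
MDT = 36
MTBM + MDT = 876
Ao = 840 / 876
Ao = 0.9589

0.9589


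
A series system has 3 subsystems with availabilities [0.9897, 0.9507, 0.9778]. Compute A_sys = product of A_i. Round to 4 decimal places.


Subsystems: [0.9897, 0.9507, 0.9778]
After subsystem 1 (A=0.9897): product = 0.9897
After subsystem 2 (A=0.9507): product = 0.9409
After subsystem 3 (A=0.9778): product = 0.92
A_sys = 0.92

0.92


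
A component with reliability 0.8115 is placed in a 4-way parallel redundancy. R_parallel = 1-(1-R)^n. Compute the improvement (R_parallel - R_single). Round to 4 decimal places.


R_single = 0.8115, n = 4
1 - R_single = 0.1885
(1 - R_single)^n = 0.1885^4 = 0.0013
R_parallel = 1 - 0.0013 = 0.9987
Improvement = 0.9987 - 0.8115
Improvement = 0.1872

0.1872


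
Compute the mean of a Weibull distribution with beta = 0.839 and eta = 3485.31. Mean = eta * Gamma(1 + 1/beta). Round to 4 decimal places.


beta = 0.839, eta = 3485.31
1/beta = 1.1919
1 + 1/beta = 2.1919
Gamma(2.1919) = 1.097
Mean = 3485.31 * 1.097
Mean = 3823.2921

3823.2921


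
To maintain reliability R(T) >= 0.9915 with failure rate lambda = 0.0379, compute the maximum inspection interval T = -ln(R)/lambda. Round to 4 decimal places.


R_target = 0.9915
lambda = 0.0379
-ln(0.9915) = 0.0085
T = 0.0085 / 0.0379
T = 0.2252

0.2252


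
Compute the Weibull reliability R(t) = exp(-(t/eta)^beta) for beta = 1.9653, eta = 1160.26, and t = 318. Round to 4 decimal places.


beta = 1.9653, eta = 1160.26, t = 318
t/eta = 318 / 1160.26 = 0.2741
(t/eta)^beta = 0.2741^1.9653 = 0.0786
R(t) = exp(-0.0786)
R(t) = 0.9244

0.9244


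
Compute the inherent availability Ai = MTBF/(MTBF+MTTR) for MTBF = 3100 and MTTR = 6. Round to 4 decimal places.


MTBF = 3100
MTTR = 6
MTBF + MTTR = 3106
Ai = 3100 / 3106
Ai = 0.9981

0.9981


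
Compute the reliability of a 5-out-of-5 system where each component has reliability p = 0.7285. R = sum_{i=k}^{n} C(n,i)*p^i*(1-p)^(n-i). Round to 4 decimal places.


k = 5, n = 5, p = 0.7285
i=5: C(5,5)=1 * 0.7285^5 * 0.2715^0 = 0.2052
R = sum of terms = 0.2052

0.2052


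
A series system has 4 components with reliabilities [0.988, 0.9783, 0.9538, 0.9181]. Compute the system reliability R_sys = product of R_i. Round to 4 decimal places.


Components: [0.988, 0.9783, 0.9538, 0.9181]
After component 1 (R=0.988): product = 0.988
After component 2 (R=0.9783): product = 0.9666
After component 3 (R=0.9538): product = 0.9219
After component 4 (R=0.9181): product = 0.8464
R_sys = 0.8464

0.8464


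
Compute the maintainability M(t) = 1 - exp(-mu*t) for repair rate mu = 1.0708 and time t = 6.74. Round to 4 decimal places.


mu = 1.0708, t = 6.74
mu * t = 1.0708 * 6.74 = 7.2172
exp(-7.2172) = 0.0007
M(t) = 1 - 0.0007
M(t) = 0.9993

0.9993


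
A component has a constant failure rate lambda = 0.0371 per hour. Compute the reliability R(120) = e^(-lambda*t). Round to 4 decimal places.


lambda = 0.0371
t = 120
lambda * t = 4.452
R(t) = e^(-4.452)
R(t) = 0.0117

0.0117


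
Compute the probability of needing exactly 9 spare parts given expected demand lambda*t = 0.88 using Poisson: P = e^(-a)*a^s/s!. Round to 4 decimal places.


a = 0.88, s = 9
e^(-a) = e^(-0.88) = 0.4148
a^s = 0.88^9 = 0.3165
s! = 362880
P = 0.4148 * 0.3165 / 362880
P = 0.0

0.0


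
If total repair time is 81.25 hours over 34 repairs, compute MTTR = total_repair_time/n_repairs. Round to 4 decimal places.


total_repair_time = 81.25
n_repairs = 34
MTTR = 81.25 / 34
MTTR = 2.3897

2.3897


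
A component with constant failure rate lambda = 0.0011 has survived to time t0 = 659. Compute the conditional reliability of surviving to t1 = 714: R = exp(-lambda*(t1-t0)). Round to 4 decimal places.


lambda = 0.0011
t0 = 659, t1 = 714
t1 - t0 = 55
lambda * (t1-t0) = 0.0011 * 55 = 0.0605
R = exp(-0.0605)
R = 0.9413

0.9413


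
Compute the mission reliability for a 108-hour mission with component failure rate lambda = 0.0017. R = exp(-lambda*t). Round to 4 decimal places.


lambda = 0.0017
mission_time = 108
lambda * t = 0.0017 * 108 = 0.1836
R = exp(-0.1836)
R = 0.8323

0.8323


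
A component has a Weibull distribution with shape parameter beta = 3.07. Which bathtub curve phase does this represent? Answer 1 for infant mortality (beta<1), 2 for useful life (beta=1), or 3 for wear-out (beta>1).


beta = 3.07
Compare beta to 1:
beta < 1 => infant mortality (phase 1)
beta = 1 => useful life (phase 2)
beta > 1 => wear-out (phase 3)
Since beta = 3.07, this is wear-out (increasing failure rate)
Phase = 3

3


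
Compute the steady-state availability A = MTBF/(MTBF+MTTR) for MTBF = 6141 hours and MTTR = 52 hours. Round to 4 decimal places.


MTBF = 6141
MTTR = 52
MTBF + MTTR = 6193
A = 6141 / 6193
A = 0.9916

0.9916


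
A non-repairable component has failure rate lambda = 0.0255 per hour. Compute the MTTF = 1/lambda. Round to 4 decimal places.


lambda = 0.0255
MTTF = 1 / 0.0255
MTTF = 39.2157

39.2157


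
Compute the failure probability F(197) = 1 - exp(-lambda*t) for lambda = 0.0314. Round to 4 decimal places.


lambda = 0.0314, t = 197
lambda * t = 6.1858
exp(-6.1858) = 0.0021
F(t) = 1 - 0.0021
F(t) = 0.9979

0.9979


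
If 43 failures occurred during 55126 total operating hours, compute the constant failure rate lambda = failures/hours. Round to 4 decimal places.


failures = 43
total_hours = 55126
lambda = 43 / 55126
lambda = 0.0008

0.0008


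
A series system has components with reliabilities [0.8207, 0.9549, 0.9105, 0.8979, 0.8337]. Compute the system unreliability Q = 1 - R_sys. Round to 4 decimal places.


Components: [0.8207, 0.9549, 0.9105, 0.8979, 0.8337]
After component 1: product = 0.8207
After component 2: product = 0.7837
After component 3: product = 0.7135
After component 4: product = 0.6407
After component 5: product = 0.5341
R_sys = 0.5341
Q = 1 - 0.5341 = 0.4659

0.4659


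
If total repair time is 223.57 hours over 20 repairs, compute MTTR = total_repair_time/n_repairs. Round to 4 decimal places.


total_repair_time = 223.57
n_repairs = 20
MTTR = 223.57 / 20
MTTR = 11.1785

11.1785


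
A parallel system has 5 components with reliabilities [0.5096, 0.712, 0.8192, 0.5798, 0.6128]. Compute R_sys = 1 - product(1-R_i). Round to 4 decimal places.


Components: [0.5096, 0.712, 0.8192, 0.5798, 0.6128]
(1 - 0.5096) = 0.4904, running product = 0.4904
(1 - 0.712) = 0.288, running product = 0.1412
(1 - 0.8192) = 0.1808, running product = 0.0255
(1 - 0.5798) = 0.4202, running product = 0.0107
(1 - 0.6128) = 0.3872, running product = 0.0042
Product of (1-R_i) = 0.0042
R_sys = 1 - 0.0042 = 0.9958

0.9958


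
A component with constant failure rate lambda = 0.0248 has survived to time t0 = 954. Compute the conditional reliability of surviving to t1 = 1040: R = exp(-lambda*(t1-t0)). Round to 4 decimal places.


lambda = 0.0248
t0 = 954, t1 = 1040
t1 - t0 = 86
lambda * (t1-t0) = 0.0248 * 86 = 2.1328
R = exp(-2.1328)
R = 0.1185

0.1185


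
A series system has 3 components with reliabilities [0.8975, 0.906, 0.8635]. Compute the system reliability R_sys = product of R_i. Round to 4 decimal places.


Components: [0.8975, 0.906, 0.8635]
After component 1 (R=0.8975): product = 0.8975
After component 2 (R=0.906): product = 0.8131
After component 3 (R=0.8635): product = 0.7021
R_sys = 0.7021

0.7021


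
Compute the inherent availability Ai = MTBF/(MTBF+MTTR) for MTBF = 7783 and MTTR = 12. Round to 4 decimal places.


MTBF = 7783
MTTR = 12
MTBF + MTTR = 7795
Ai = 7783 / 7795
Ai = 0.9985

0.9985


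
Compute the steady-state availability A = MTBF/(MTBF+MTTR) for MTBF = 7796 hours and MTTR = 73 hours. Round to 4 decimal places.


MTBF = 7796
MTTR = 73
MTBF + MTTR = 7869
A = 7796 / 7869
A = 0.9907

0.9907


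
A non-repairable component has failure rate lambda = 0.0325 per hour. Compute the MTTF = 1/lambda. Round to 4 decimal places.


lambda = 0.0325
MTTF = 1 / 0.0325
MTTF = 30.7692

30.7692


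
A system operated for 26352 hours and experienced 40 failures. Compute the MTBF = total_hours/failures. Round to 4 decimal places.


total_hours = 26352
failures = 40
MTBF = 26352 / 40
MTBF = 658.8

658.8


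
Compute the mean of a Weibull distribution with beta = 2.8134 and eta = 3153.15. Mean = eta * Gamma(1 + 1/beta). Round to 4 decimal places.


beta = 2.8134, eta = 3153.15
1/beta = 0.3554
1 + 1/beta = 1.3554
Gamma(1.3554) = 0.8906
Mean = 3153.15 * 0.8906
Mean = 2808.2373

2808.2373


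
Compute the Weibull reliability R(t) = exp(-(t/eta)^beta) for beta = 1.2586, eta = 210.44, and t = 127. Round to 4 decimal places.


beta = 1.2586, eta = 210.44, t = 127
t/eta = 127 / 210.44 = 0.6035
(t/eta)^beta = 0.6035^1.2586 = 0.5296
R(t) = exp(-0.5296)
R(t) = 0.5888

0.5888


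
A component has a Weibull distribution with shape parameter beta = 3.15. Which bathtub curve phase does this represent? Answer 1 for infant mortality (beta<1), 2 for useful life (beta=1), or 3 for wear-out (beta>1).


beta = 3.15
Compare beta to 1:
beta < 1 => infant mortality (phase 1)
beta = 1 => useful life (phase 2)
beta > 1 => wear-out (phase 3)
Since beta = 3.15, this is wear-out (increasing failure rate)
Phase = 3

3


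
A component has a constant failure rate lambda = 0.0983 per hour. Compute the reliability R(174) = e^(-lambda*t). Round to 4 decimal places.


lambda = 0.0983
t = 174
lambda * t = 17.1042
R(t) = e^(-17.1042)
R(t) = 0.0

0.0


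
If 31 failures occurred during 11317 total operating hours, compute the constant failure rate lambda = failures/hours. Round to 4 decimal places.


failures = 31
total_hours = 11317
lambda = 31 / 11317
lambda = 0.0027

0.0027


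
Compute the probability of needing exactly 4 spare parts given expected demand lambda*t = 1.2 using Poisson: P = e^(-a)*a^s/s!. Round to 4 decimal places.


a = 1.2, s = 4
e^(-a) = e^(-1.2) = 0.3012
a^s = 1.2^4 = 2.0736
s! = 24
P = 0.3012 * 2.0736 / 24
P = 0.026

0.026


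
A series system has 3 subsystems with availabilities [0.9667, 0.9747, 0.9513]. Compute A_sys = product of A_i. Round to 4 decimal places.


Subsystems: [0.9667, 0.9747, 0.9513]
After subsystem 1 (A=0.9667): product = 0.9667
After subsystem 2 (A=0.9747): product = 0.9422
After subsystem 3 (A=0.9513): product = 0.8964
A_sys = 0.8964

0.8964


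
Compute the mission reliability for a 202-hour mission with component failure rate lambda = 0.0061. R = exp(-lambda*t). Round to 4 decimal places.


lambda = 0.0061
mission_time = 202
lambda * t = 0.0061 * 202 = 1.2322
R = exp(-1.2322)
R = 0.2917

0.2917


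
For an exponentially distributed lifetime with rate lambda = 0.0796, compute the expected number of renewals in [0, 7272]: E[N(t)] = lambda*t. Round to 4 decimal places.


lambda = 0.0796
t = 7272
E[N(t)] = lambda * t
E[N(t)] = 0.0796 * 7272
E[N(t)] = 578.8512

578.8512


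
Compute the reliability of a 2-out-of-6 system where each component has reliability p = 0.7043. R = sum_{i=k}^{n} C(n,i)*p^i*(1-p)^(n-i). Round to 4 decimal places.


k = 2, n = 6, p = 0.7043
i=2: C(6,2)=15 * 0.7043^2 * 0.2957^4 = 0.0569
i=3: C(6,3)=20 * 0.7043^3 * 0.2957^3 = 0.1807
i=4: C(6,4)=15 * 0.7043^4 * 0.2957^2 = 0.3227
i=5: C(6,5)=6 * 0.7043^5 * 0.2957^1 = 0.3075
i=6: C(6,6)=1 * 0.7043^6 * 0.2957^0 = 0.1221
R = sum of terms = 0.9898

0.9898


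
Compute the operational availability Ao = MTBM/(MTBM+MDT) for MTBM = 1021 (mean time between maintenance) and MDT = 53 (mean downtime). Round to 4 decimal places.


MTBM = 1021
MDT = 53
MTBM + MDT = 1074
Ao = 1021 / 1074
Ao = 0.9507

0.9507


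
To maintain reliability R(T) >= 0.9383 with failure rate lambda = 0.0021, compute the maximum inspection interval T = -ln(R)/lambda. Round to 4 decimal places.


R_target = 0.9383
lambda = 0.0021
-ln(0.9383) = 0.0637
T = 0.0637 / 0.0021
T = 30.3265

30.3265


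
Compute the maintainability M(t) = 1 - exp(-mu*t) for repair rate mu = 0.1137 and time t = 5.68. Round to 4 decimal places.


mu = 0.1137, t = 5.68
mu * t = 0.1137 * 5.68 = 0.6458
exp(-0.6458) = 0.5242
M(t) = 1 - 0.5242
M(t) = 0.4758

0.4758


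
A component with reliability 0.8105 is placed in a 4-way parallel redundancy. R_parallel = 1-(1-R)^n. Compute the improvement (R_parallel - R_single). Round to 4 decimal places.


R_single = 0.8105, n = 4
1 - R_single = 0.1895
(1 - R_single)^n = 0.1895^4 = 0.0013
R_parallel = 1 - 0.0013 = 0.9987
Improvement = 0.9987 - 0.8105
Improvement = 0.1882

0.1882


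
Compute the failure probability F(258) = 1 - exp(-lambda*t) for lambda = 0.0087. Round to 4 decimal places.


lambda = 0.0087, t = 258
lambda * t = 2.2446
exp(-2.2446) = 0.106
F(t) = 1 - 0.106
F(t) = 0.894

0.894


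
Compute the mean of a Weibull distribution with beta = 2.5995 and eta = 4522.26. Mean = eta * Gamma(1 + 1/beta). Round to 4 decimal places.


beta = 2.5995, eta = 4522.26
1/beta = 0.3847
1 + 1/beta = 1.3847
Gamma(1.3847) = 0.8882
Mean = 4522.26 * 0.8882
Mean = 4016.6956

4016.6956


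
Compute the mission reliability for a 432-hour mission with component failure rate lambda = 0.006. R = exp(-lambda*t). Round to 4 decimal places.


lambda = 0.006
mission_time = 432
lambda * t = 0.006 * 432 = 2.592
R = exp(-2.592)
R = 0.0749

0.0749


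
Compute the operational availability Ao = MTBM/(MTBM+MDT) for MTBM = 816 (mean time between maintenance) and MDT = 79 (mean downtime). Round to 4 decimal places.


MTBM = 816
MDT = 79
MTBM + MDT = 895
Ao = 816 / 895
Ao = 0.9117

0.9117


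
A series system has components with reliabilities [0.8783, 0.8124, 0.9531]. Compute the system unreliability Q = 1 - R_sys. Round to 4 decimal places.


Components: [0.8783, 0.8124, 0.9531]
After component 1: product = 0.8783
After component 2: product = 0.7135
After component 3: product = 0.6801
R_sys = 0.6801
Q = 1 - 0.6801 = 0.3199

0.3199


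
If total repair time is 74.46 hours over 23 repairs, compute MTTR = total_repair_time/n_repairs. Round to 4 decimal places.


total_repair_time = 74.46
n_repairs = 23
MTTR = 74.46 / 23
MTTR = 3.2374

3.2374


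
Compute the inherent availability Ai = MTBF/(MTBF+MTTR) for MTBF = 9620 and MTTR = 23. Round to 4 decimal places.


MTBF = 9620
MTTR = 23
MTBF + MTTR = 9643
Ai = 9620 / 9643
Ai = 0.9976

0.9976


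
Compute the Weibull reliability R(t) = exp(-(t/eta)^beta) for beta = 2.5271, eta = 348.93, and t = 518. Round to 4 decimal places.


beta = 2.5271, eta = 348.93, t = 518
t/eta = 518 / 348.93 = 1.4845
(t/eta)^beta = 1.4845^2.5271 = 2.7141
R(t) = exp(-2.7141)
R(t) = 0.0663

0.0663


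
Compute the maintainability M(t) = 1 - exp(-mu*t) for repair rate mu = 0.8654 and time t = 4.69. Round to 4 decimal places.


mu = 0.8654, t = 4.69
mu * t = 0.8654 * 4.69 = 4.0587
exp(-4.0587) = 0.0173
M(t) = 1 - 0.0173
M(t) = 0.9827

0.9827


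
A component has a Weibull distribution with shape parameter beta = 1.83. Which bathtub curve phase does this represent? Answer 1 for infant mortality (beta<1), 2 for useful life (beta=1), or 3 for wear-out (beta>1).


beta = 1.83
Compare beta to 1:
beta < 1 => infant mortality (phase 1)
beta = 1 => useful life (phase 2)
beta > 1 => wear-out (phase 3)
Since beta = 1.83, this is wear-out (increasing failure rate)
Phase = 3

3


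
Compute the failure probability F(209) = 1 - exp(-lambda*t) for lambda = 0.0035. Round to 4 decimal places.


lambda = 0.0035, t = 209
lambda * t = 0.7315
exp(-0.7315) = 0.4812
F(t) = 1 - 0.4812
F(t) = 0.5188

0.5188


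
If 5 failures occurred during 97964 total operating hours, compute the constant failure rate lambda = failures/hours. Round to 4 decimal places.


failures = 5
total_hours = 97964
lambda = 5 / 97964
lambda = 0.0001

0.0001


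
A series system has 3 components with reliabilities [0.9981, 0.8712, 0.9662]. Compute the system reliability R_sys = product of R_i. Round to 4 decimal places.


Components: [0.9981, 0.8712, 0.9662]
After component 1 (R=0.9981): product = 0.9981
After component 2 (R=0.8712): product = 0.8695
After component 3 (R=0.9662): product = 0.8402
R_sys = 0.8402

0.8402


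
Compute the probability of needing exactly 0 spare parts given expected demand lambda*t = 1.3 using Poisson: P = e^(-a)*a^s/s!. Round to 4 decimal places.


a = 1.3, s = 0
e^(-a) = e^(-1.3) = 0.2725
a^s = 1.3^0 = 1.0
s! = 1
P = 0.2725 * 1.0 / 1
P = 0.2725

0.2725


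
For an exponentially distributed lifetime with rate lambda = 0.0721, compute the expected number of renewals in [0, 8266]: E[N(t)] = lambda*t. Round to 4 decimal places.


lambda = 0.0721
t = 8266
E[N(t)] = lambda * t
E[N(t)] = 0.0721 * 8266
E[N(t)] = 595.9786

595.9786


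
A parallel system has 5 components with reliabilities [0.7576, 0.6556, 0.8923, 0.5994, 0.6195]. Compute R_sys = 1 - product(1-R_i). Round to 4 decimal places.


Components: [0.7576, 0.6556, 0.8923, 0.5994, 0.6195]
(1 - 0.7576) = 0.2424, running product = 0.2424
(1 - 0.6556) = 0.3444, running product = 0.0835
(1 - 0.8923) = 0.1077, running product = 0.009
(1 - 0.5994) = 0.4006, running product = 0.0036
(1 - 0.6195) = 0.3805, running product = 0.0014
Product of (1-R_i) = 0.0014
R_sys = 1 - 0.0014 = 0.9986

0.9986


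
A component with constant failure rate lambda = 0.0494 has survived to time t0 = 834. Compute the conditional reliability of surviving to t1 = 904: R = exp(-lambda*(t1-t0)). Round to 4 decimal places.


lambda = 0.0494
t0 = 834, t1 = 904
t1 - t0 = 70
lambda * (t1-t0) = 0.0494 * 70 = 3.458
R = exp(-3.458)
R = 0.0315

0.0315


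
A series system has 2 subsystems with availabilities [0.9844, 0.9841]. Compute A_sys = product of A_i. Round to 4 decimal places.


Subsystems: [0.9844, 0.9841]
After subsystem 1 (A=0.9844): product = 0.9844
After subsystem 2 (A=0.9841): product = 0.9687
A_sys = 0.9687

0.9687


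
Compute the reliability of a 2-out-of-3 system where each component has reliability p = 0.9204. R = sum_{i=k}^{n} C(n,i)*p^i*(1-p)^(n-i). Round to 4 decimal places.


k = 2, n = 3, p = 0.9204
i=2: C(3,2)=3 * 0.9204^2 * 0.0796^1 = 0.2023
i=3: C(3,3)=1 * 0.9204^3 * 0.0796^0 = 0.7797
R = sum of terms = 0.982

0.982


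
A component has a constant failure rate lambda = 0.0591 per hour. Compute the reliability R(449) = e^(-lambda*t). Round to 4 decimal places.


lambda = 0.0591
t = 449
lambda * t = 26.5359
R(t) = e^(-26.5359)
R(t) = 0.0

0.0


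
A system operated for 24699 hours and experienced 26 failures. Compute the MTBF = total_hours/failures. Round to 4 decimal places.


total_hours = 24699
failures = 26
MTBF = 24699 / 26
MTBF = 949.9615

949.9615


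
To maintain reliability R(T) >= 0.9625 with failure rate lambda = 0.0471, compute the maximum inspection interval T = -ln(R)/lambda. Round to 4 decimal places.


R_target = 0.9625
lambda = 0.0471
-ln(0.9625) = 0.0382
T = 0.0382 / 0.0471
T = 0.8115

0.8115


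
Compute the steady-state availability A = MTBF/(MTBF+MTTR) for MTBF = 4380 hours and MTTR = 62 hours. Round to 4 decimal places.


MTBF = 4380
MTTR = 62
MTBF + MTTR = 4442
A = 4380 / 4442
A = 0.986

0.986


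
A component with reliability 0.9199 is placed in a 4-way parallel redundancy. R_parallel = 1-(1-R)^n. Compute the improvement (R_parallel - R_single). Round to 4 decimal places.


R_single = 0.9199, n = 4
1 - R_single = 0.0801
(1 - R_single)^n = 0.0801^4 = 0.0
R_parallel = 1 - 0.0 = 1.0
Improvement = 1.0 - 0.9199
Improvement = 0.0801

0.0801


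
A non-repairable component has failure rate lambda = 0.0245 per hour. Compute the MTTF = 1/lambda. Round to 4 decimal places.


lambda = 0.0245
MTTF = 1 / 0.0245
MTTF = 40.8163

40.8163


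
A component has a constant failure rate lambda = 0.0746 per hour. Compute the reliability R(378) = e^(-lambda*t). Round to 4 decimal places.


lambda = 0.0746
t = 378
lambda * t = 28.1988
R(t) = e^(-28.1988)
R(t) = 0.0

0.0


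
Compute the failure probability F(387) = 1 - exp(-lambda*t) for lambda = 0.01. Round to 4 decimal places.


lambda = 0.01, t = 387
lambda * t = 3.87
exp(-3.87) = 0.0209
F(t) = 1 - 0.0209
F(t) = 0.9791

0.9791


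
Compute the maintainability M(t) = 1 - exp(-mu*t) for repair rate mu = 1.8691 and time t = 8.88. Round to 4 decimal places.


mu = 1.8691, t = 8.88
mu * t = 1.8691 * 8.88 = 16.5976
exp(-16.5976) = 0.0
M(t) = 1 - 0.0
M(t) = 1.0

1.0


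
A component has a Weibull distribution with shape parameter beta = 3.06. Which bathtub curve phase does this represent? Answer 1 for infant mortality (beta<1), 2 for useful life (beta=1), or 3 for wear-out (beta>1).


beta = 3.06
Compare beta to 1:
beta < 1 => infant mortality (phase 1)
beta = 1 => useful life (phase 2)
beta > 1 => wear-out (phase 3)
Since beta = 3.06, this is wear-out (increasing failure rate)
Phase = 3

3


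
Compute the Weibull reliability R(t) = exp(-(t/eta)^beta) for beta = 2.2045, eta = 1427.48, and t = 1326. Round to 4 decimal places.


beta = 2.2045, eta = 1427.48, t = 1326
t/eta = 1326 / 1427.48 = 0.9289
(t/eta)^beta = 0.9289^2.2045 = 0.85
R(t) = exp(-0.85)
R(t) = 0.4274

0.4274


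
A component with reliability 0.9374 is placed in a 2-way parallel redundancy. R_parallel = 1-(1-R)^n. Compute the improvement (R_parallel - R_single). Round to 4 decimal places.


R_single = 0.9374, n = 2
1 - R_single = 0.0626
(1 - R_single)^n = 0.0626^2 = 0.0039
R_parallel = 1 - 0.0039 = 0.9961
Improvement = 0.9961 - 0.9374
Improvement = 0.0587

0.0587


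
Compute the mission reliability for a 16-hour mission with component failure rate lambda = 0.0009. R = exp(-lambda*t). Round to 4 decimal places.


lambda = 0.0009
mission_time = 16
lambda * t = 0.0009 * 16 = 0.0144
R = exp(-0.0144)
R = 0.9857

0.9857


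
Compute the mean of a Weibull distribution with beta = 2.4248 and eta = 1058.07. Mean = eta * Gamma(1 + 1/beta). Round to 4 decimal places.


beta = 2.4248, eta = 1058.07
1/beta = 0.4124
1 + 1/beta = 1.4124
Gamma(1.4124) = 0.8867
Mean = 1058.07 * 0.8867
Mean = 938.1463

938.1463


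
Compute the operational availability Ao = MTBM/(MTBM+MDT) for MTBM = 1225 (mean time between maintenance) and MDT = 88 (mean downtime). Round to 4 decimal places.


MTBM = 1225
MDT = 88
MTBM + MDT = 1313
Ao = 1225 / 1313
Ao = 0.933

0.933


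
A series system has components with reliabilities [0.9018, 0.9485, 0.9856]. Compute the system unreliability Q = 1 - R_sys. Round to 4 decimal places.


Components: [0.9018, 0.9485, 0.9856]
After component 1: product = 0.9018
After component 2: product = 0.8554
After component 3: product = 0.843
R_sys = 0.843
Q = 1 - 0.843 = 0.157

0.157


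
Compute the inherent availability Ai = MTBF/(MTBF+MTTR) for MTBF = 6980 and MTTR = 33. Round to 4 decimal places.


MTBF = 6980
MTTR = 33
MTBF + MTTR = 7013
Ai = 6980 / 7013
Ai = 0.9953

0.9953


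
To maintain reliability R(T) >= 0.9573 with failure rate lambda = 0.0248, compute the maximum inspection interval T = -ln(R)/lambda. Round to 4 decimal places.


R_target = 0.9573
lambda = 0.0248
-ln(0.9573) = 0.0436
T = 0.0436 / 0.0248
T = 1.7596

1.7596


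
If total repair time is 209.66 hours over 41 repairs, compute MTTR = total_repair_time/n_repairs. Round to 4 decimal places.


total_repair_time = 209.66
n_repairs = 41
MTTR = 209.66 / 41
MTTR = 5.1137

5.1137


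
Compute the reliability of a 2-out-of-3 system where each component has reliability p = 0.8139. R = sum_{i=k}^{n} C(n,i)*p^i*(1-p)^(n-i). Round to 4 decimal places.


k = 2, n = 3, p = 0.8139
i=2: C(3,2)=3 * 0.8139^2 * 0.1861^1 = 0.3698
i=3: C(3,3)=1 * 0.8139^3 * 0.1861^0 = 0.5392
R = sum of terms = 0.909

0.909
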